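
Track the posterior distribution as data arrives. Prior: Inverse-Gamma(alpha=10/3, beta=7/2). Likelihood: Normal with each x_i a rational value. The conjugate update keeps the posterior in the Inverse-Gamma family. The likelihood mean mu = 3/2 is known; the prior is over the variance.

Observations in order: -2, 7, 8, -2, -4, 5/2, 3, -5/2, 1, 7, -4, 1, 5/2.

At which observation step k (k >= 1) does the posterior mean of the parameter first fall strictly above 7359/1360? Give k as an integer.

k = 2

obs 1: x=-2 → posterior Inverse-Gamma(23/6, 77/8)
obs 2: x=7 → posterior Inverse-Gamma(13/3, 99/4)
obs 3: x=8 → posterior Inverse-Gamma(29/6, 367/8)
obs 4: x=-2 → posterior Inverse-Gamma(16/3, 52)
obs 5: x=-4 → posterior Inverse-Gamma(35/6, 537/8)
obs 6: x=5/2 → posterior Inverse-Gamma(19/3, 541/8)
obs 7: x=3 → posterior Inverse-Gamma(41/6, 275/4)
obs 8: x=-5/2 → posterior Inverse-Gamma(22/3, 307/4)
obs 9: x=1 → posterior Inverse-Gamma(47/6, 615/8)
obs 10: x=7 → posterior Inverse-Gamma(25/3, 92)
obs 11: x=-4 → posterior Inverse-Gamma(53/6, 857/8)
obs 12: x=1 → posterior Inverse-Gamma(28/3, 429/4)
obs 13: x=5/2 → posterior Inverse-Gamma(59/6, 431/4)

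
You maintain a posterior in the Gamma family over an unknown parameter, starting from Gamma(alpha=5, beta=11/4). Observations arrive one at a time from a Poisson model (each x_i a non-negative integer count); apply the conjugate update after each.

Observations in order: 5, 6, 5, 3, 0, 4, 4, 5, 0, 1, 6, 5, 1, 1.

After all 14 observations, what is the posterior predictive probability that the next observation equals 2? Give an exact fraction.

obs 1: x=5 → posterior Gamma(10, 15/4)
obs 2: x=6 → posterior Gamma(16, 19/4)
obs 3: x=5 → posterior Gamma(21, 23/4)
obs 4: x=3 → posterior Gamma(24, 27/4)
obs 5: x=0 → posterior Gamma(24, 31/4)
obs 6: x=4 → posterior Gamma(28, 35/4)
obs 7: x=4 → posterior Gamma(32, 39/4)
obs 8: x=5 → posterior Gamma(37, 43/4)
obs 9: x=0 → posterior Gamma(37, 47/4)
obs 10: x=1 → posterior Gamma(38, 51/4)
obs 11: x=6 → posterior Gamma(44, 55/4)
obs 12: x=5 → posterior Gamma(49, 59/4)
obs 13: x=1 → posterior Gamma(50, 63/4)
obs 14: x=1 → posterior Gamma(51, 67/4)

28607403686912534564874816934542612827432452173961654499792489379797283937598790579271121689050528/130825523759336279924889948429483531803296749801353874925819331974511004317602194649389728269623911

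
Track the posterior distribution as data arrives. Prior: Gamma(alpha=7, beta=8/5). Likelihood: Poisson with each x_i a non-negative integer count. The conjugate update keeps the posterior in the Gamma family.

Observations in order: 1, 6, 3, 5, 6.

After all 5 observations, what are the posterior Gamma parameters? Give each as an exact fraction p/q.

obs 1: x=1 → posterior Gamma(8, 13/5)
obs 2: x=6 → posterior Gamma(14, 18/5)
obs 3: x=3 → posterior Gamma(17, 23/5)
obs 4: x=5 → posterior Gamma(22, 28/5)
obs 5: x=6 → posterior Gamma(28, 33/5)

alpha=28, beta=33/5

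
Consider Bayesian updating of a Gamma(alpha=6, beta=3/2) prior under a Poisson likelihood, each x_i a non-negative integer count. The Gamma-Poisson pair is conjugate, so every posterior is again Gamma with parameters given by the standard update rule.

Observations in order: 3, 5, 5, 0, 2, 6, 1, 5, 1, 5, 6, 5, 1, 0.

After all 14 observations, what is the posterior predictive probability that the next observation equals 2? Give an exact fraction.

20273496023905337272952677170032317065861246204217924470132522812809913389686808/100952611687099200096125993134471539747348565349249462103366146350669633870245771

obs 1: x=3 → posterior Gamma(9, 5/2)
obs 2: x=5 → posterior Gamma(14, 7/2)
obs 3: x=5 → posterior Gamma(19, 9/2)
obs 4: x=0 → posterior Gamma(19, 11/2)
obs 5: x=2 → posterior Gamma(21, 13/2)
obs 6: x=6 → posterior Gamma(27, 15/2)
obs 7: x=1 → posterior Gamma(28, 17/2)
obs 8: x=5 → posterior Gamma(33, 19/2)
obs 9: x=1 → posterior Gamma(34, 21/2)
obs 10: x=5 → posterior Gamma(39, 23/2)
obs 11: x=6 → posterior Gamma(45, 25/2)
obs 12: x=5 → posterior Gamma(50, 27/2)
obs 13: x=1 → posterior Gamma(51, 29/2)
obs 14: x=0 → posterior Gamma(51, 31/2)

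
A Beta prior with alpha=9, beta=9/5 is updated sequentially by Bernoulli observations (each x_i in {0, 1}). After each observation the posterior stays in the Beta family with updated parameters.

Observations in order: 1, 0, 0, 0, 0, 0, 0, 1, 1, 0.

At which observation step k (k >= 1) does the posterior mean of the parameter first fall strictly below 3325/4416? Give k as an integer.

obs 1: x=1 → posterior Beta(10, 9/5)
obs 2: x=0 → posterior Beta(10, 14/5)
obs 3: x=0 → posterior Beta(10, 19/5)
obs 4: x=0 → posterior Beta(10, 24/5)
obs 5: x=0 → posterior Beta(10, 29/5)
obs 6: x=0 → posterior Beta(10, 34/5)
obs 7: x=0 → posterior Beta(10, 39/5)
obs 8: x=1 → posterior Beta(11, 39/5)
obs 9: x=1 → posterior Beta(12, 39/5)
obs 10: x=0 → posterior Beta(12, 44/5)

k = 3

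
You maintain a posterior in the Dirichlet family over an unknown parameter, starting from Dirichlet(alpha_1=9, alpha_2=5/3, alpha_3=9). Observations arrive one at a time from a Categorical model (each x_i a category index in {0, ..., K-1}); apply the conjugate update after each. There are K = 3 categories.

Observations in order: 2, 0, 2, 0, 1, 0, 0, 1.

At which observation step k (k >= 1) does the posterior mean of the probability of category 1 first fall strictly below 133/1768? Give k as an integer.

obs 1: x=2 → posterior Dirichlet(9, 5/3, 10)
obs 2: x=0 → posterior Dirichlet(10, 5/3, 10)
obs 3: x=2 → posterior Dirichlet(10, 5/3, 11)
obs 4: x=0 → posterior Dirichlet(11, 5/3, 11)
obs 5: x=1 → posterior Dirichlet(11, 8/3, 11)
obs 6: x=0 → posterior Dirichlet(12, 8/3, 11)
obs 7: x=0 → posterior Dirichlet(13, 8/3, 11)
obs 8: x=1 → posterior Dirichlet(13, 11/3, 11)

k = 3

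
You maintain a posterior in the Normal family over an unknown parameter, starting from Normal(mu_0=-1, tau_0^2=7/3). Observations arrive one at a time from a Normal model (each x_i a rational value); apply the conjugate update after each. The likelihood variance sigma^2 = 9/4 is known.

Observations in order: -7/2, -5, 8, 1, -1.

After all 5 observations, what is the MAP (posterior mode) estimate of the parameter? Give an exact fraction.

-41/167

obs 1: x=-7/2 → posterior Normal(-25/11, 63/55)
obs 2: x=-5 → posterior Normal(-265/83, 63/83)
obs 3: x=8 → posterior Normal(-41/111, 21/37)
obs 4: x=1 → posterior Normal(-13/139, 63/139)
obs 5: x=-1 → posterior Normal(-41/167, 63/167)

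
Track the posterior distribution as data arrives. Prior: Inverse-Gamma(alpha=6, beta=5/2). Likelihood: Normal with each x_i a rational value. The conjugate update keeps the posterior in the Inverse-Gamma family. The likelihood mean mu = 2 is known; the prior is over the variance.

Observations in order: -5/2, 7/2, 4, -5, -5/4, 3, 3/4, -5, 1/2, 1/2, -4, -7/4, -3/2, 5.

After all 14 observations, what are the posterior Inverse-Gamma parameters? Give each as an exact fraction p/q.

alpha=13, beta=3495/32

obs 1: x=-5/2 → posterior Inverse-Gamma(13/2, 101/8)
obs 2: x=7/2 → posterior Inverse-Gamma(7, 55/4)
obs 3: x=4 → posterior Inverse-Gamma(15/2, 63/4)
obs 4: x=-5 → posterior Inverse-Gamma(8, 161/4)
obs 5: x=-5/4 → posterior Inverse-Gamma(17/2, 1457/32)
obs 6: x=3 → posterior Inverse-Gamma(9, 1473/32)
obs 7: x=3/4 → posterior Inverse-Gamma(19/2, 749/16)
obs 8: x=-5 → posterior Inverse-Gamma(10, 1141/16)
obs 9: x=1/2 → posterior Inverse-Gamma(21/2, 1159/16)
obs 10: x=1/2 → posterior Inverse-Gamma(11, 1177/16)
obs 11: x=-4 → posterior Inverse-Gamma(23/2, 1465/16)
obs 12: x=-7/4 → posterior Inverse-Gamma(12, 3155/32)
obs 13: x=-3/2 → posterior Inverse-Gamma(25/2, 3351/32)
obs 14: x=5 → posterior Inverse-Gamma(13, 3495/32)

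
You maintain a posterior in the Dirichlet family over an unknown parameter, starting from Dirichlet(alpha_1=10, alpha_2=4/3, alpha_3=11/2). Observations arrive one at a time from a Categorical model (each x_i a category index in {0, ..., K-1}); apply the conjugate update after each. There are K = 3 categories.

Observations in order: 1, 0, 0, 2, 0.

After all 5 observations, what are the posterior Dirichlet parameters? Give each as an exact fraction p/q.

obs 1: x=1 → posterior Dirichlet(10, 7/3, 11/2)
obs 2: x=0 → posterior Dirichlet(11, 7/3, 11/2)
obs 3: x=0 → posterior Dirichlet(12, 7/3, 11/2)
obs 4: x=2 → posterior Dirichlet(12, 7/3, 13/2)
obs 5: x=0 → posterior Dirichlet(13, 7/3, 13/2)

alpha_1=13, alpha_2=7/3, alpha_3=13/2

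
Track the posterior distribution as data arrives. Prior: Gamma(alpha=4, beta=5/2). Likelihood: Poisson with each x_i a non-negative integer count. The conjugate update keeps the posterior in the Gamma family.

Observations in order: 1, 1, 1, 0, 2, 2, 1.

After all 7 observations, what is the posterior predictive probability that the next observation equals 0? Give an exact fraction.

obs 1: x=1 → posterior Gamma(5, 7/2)
obs 2: x=1 → posterior Gamma(6, 9/2)
obs 3: x=1 → posterior Gamma(7, 11/2)
obs 4: x=0 → posterior Gamma(7, 13/2)
obs 5: x=2 → posterior Gamma(9, 15/2)
obs 6: x=2 → posterior Gamma(11, 17/2)
obs 7: x=1 → posterior Gamma(12, 19/2)

2213314919066161/7355827511386641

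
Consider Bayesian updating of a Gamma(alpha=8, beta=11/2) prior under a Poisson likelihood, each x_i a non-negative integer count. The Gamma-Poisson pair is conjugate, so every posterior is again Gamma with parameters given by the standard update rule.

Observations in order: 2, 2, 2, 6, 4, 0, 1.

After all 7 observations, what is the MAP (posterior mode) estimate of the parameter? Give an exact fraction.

obs 1: x=2 → posterior Gamma(10, 13/2)
obs 2: x=2 → posterior Gamma(12, 15/2)
obs 3: x=2 → posterior Gamma(14, 17/2)
obs 4: x=6 → posterior Gamma(20, 19/2)
obs 5: x=4 → posterior Gamma(24, 21/2)
obs 6: x=0 → posterior Gamma(24, 23/2)
obs 7: x=1 → posterior Gamma(25, 25/2)

48/25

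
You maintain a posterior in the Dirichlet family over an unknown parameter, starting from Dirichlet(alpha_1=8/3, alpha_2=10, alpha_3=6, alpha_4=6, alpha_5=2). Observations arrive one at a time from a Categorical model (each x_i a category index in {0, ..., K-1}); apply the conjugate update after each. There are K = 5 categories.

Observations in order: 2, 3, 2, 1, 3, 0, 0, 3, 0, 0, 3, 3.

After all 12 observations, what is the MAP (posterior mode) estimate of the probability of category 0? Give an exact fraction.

17/101

obs 1: x=2 → posterior Dirichlet(8/3, 10, 7, 6, 2)
obs 2: x=3 → posterior Dirichlet(8/3, 10, 7, 7, 2)
obs 3: x=2 → posterior Dirichlet(8/3, 10, 8, 7, 2)
obs 4: x=1 → posterior Dirichlet(8/3, 11, 8, 7, 2)
obs 5: x=3 → posterior Dirichlet(8/3, 11, 8, 8, 2)
obs 6: x=0 → posterior Dirichlet(11/3, 11, 8, 8, 2)
obs 7: x=0 → posterior Dirichlet(14/3, 11, 8, 8, 2)
obs 8: x=3 → posterior Dirichlet(14/3, 11, 8, 9, 2)
obs 9: x=0 → posterior Dirichlet(17/3, 11, 8, 9, 2)
obs 10: x=0 → posterior Dirichlet(20/3, 11, 8, 9, 2)
obs 11: x=3 → posterior Dirichlet(20/3, 11, 8, 10, 2)
obs 12: x=3 → posterior Dirichlet(20/3, 11, 8, 11, 2)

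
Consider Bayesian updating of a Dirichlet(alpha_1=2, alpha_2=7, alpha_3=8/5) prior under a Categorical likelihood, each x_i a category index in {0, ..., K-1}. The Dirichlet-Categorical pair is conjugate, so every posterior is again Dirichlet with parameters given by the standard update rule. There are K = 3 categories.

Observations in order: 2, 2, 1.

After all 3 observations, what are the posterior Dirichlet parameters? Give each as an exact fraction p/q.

alpha_1=2, alpha_2=8, alpha_3=18/5

obs 1: x=2 → posterior Dirichlet(2, 7, 13/5)
obs 2: x=2 → posterior Dirichlet(2, 7, 18/5)
obs 3: x=1 → posterior Dirichlet(2, 8, 18/5)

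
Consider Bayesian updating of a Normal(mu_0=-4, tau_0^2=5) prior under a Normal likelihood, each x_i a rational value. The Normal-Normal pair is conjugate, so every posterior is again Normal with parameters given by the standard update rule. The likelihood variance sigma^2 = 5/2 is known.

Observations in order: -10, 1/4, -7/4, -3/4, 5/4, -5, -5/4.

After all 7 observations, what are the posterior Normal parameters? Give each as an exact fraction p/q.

obs 1: x=-10 → posterior Normal(-8, 5/3)
obs 2: x=1/4 → posterior Normal(-47/10, 1)
obs 3: x=-7/4 → posterior Normal(-27/7, 5/7)
obs 4: x=-3/4 → posterior Normal(-19/6, 5/9)
obs 5: x=5/4 → posterior Normal(-26/11, 5/11)
obs 6: x=-5 → posterior Normal(-36/13, 5/13)
obs 7: x=-5/4 → posterior Normal(-77/30, 1/3)

mu_0=-77/30, tau_0^2=1/3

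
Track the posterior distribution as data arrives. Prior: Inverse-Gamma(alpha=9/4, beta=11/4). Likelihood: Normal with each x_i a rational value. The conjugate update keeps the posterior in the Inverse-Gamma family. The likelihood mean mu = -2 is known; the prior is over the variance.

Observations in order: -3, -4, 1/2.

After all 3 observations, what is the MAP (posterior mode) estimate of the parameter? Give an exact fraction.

obs 1: x=-3 → posterior Inverse-Gamma(11/4, 13/4)
obs 2: x=-4 → posterior Inverse-Gamma(13/4, 21/4)
obs 3: x=1/2 → posterior Inverse-Gamma(15/4, 67/8)

67/38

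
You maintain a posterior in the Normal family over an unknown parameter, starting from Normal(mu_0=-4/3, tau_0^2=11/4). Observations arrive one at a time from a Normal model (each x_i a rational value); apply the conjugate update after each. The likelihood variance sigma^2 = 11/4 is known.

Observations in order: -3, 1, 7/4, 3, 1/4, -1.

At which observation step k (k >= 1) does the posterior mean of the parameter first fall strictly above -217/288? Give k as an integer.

k = 3

obs 1: x=-3 → posterior Normal(-13/6, 11/8)
obs 2: x=1 → posterior Normal(-10/9, 11/12)
obs 3: x=7/4 → posterior Normal(-19/48, 11/16)
obs 4: x=3 → posterior Normal(17/60, 11/20)
obs 5: x=1/4 → posterior Normal(5/18, 11/24)
obs 6: x=-1 → posterior Normal(2/21, 11/28)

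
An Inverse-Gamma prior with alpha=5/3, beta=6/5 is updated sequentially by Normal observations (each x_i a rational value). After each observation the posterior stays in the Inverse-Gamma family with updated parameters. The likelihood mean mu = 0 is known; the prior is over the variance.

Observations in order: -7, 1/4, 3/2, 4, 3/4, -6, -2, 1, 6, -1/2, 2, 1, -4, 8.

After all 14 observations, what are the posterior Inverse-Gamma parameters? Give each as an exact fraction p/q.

obs 1: x=-7 → posterior Inverse-Gamma(13/6, 257/10)
obs 2: x=1/4 → posterior Inverse-Gamma(8/3, 4117/160)
obs 3: x=3/2 → posterior Inverse-Gamma(19/6, 4297/160)
obs 4: x=4 → posterior Inverse-Gamma(11/3, 5577/160)
obs 5: x=3/4 → posterior Inverse-Gamma(25/6, 2811/80)
obs 6: x=-6 → posterior Inverse-Gamma(14/3, 4251/80)
obs 7: x=-2 → posterior Inverse-Gamma(31/6, 4411/80)
obs 8: x=1 → posterior Inverse-Gamma(17/3, 4451/80)
obs 9: x=6 → posterior Inverse-Gamma(37/6, 5891/80)
obs 10: x=-1/2 → posterior Inverse-Gamma(20/3, 5901/80)
obs 11: x=2 → posterior Inverse-Gamma(43/6, 6061/80)
obs 12: x=1 → posterior Inverse-Gamma(23/3, 6101/80)
obs 13: x=-4 → posterior Inverse-Gamma(49/6, 6741/80)
obs 14: x=8 → posterior Inverse-Gamma(26/3, 9301/80)

alpha=26/3, beta=9301/80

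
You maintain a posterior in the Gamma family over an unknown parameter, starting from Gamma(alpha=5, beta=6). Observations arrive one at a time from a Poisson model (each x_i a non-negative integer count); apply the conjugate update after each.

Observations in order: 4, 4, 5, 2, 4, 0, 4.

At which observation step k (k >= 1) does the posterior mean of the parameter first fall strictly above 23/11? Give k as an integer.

k = 5

obs 1: x=4 → posterior Gamma(9, 7)
obs 2: x=4 → posterior Gamma(13, 8)
obs 3: x=5 → posterior Gamma(18, 9)
obs 4: x=2 → posterior Gamma(20, 10)
obs 5: x=4 → posterior Gamma(24, 11)
obs 6: x=0 → posterior Gamma(24, 12)
obs 7: x=4 → posterior Gamma(28, 13)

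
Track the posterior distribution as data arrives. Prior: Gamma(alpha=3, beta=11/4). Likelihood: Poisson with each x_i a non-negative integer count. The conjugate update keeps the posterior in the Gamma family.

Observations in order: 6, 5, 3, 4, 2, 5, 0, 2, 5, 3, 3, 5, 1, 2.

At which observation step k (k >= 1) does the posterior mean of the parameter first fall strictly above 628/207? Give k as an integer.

obs 1: x=6 → posterior Gamma(9, 15/4)
obs 2: x=5 → posterior Gamma(14, 19/4)
obs 3: x=3 → posterior Gamma(17, 23/4)
obs 4: x=4 → posterior Gamma(21, 27/4)
obs 5: x=2 → posterior Gamma(23, 31/4)
obs 6: x=5 → posterior Gamma(28, 35/4)
obs 7: x=0 → posterior Gamma(28, 39/4)
obs 8: x=2 → posterior Gamma(30, 43/4)
obs 9: x=5 → posterior Gamma(35, 47/4)
obs 10: x=3 → posterior Gamma(38, 51/4)
obs 11: x=3 → posterior Gamma(41, 55/4)
obs 12: x=5 → posterior Gamma(46, 59/4)
obs 13: x=1 → posterior Gamma(47, 63/4)
obs 14: x=2 → posterior Gamma(49, 67/4)

k = 4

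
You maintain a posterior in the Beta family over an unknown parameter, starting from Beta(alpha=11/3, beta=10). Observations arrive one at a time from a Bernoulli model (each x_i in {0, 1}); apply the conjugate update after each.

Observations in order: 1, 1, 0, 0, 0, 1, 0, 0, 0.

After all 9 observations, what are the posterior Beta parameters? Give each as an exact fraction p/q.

obs 1: x=1 → posterior Beta(14/3, 10)
obs 2: x=1 → posterior Beta(17/3, 10)
obs 3: x=0 → posterior Beta(17/3, 11)
obs 4: x=0 → posterior Beta(17/3, 12)
obs 5: x=0 → posterior Beta(17/3, 13)
obs 6: x=1 → posterior Beta(20/3, 13)
obs 7: x=0 → posterior Beta(20/3, 14)
obs 8: x=0 → posterior Beta(20/3, 15)
obs 9: x=0 → posterior Beta(20/3, 16)

alpha=20/3, beta=16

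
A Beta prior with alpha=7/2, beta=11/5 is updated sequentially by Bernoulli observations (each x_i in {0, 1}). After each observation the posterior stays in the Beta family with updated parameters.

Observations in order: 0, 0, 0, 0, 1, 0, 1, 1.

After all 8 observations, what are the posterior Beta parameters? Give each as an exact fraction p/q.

obs 1: x=0 → posterior Beta(7/2, 16/5)
obs 2: x=0 → posterior Beta(7/2, 21/5)
obs 3: x=0 → posterior Beta(7/2, 26/5)
obs 4: x=0 → posterior Beta(7/2, 31/5)
obs 5: x=1 → posterior Beta(9/2, 31/5)
obs 6: x=0 → posterior Beta(9/2, 36/5)
obs 7: x=1 → posterior Beta(11/2, 36/5)
obs 8: x=1 → posterior Beta(13/2, 36/5)

alpha=13/2, beta=36/5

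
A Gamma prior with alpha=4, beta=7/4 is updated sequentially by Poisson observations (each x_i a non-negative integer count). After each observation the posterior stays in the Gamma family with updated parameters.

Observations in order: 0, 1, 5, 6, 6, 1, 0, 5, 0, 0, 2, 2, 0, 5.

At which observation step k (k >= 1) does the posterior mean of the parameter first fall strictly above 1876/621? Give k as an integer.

k = 5

obs 1: x=0 → posterior Gamma(4, 11/4)
obs 2: x=1 → posterior Gamma(5, 15/4)
obs 3: x=5 → posterior Gamma(10, 19/4)
obs 4: x=6 → posterior Gamma(16, 23/4)
obs 5: x=6 → posterior Gamma(22, 27/4)
obs 6: x=1 → posterior Gamma(23, 31/4)
obs 7: x=0 → posterior Gamma(23, 35/4)
obs 8: x=5 → posterior Gamma(28, 39/4)
obs 9: x=0 → posterior Gamma(28, 43/4)
obs 10: x=0 → posterior Gamma(28, 47/4)
obs 11: x=2 → posterior Gamma(30, 51/4)
obs 12: x=2 → posterior Gamma(32, 55/4)
obs 13: x=0 → posterior Gamma(32, 59/4)
obs 14: x=5 → posterior Gamma(37, 63/4)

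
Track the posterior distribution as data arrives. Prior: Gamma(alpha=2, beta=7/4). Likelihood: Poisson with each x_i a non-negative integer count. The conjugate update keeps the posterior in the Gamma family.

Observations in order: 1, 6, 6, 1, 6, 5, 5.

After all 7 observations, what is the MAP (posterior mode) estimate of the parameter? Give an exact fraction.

124/35

obs 1: x=1 → posterior Gamma(3, 11/4)
obs 2: x=6 → posterior Gamma(9, 15/4)
obs 3: x=6 → posterior Gamma(15, 19/4)
obs 4: x=1 → posterior Gamma(16, 23/4)
obs 5: x=6 → posterior Gamma(22, 27/4)
obs 6: x=5 → posterior Gamma(27, 31/4)
obs 7: x=5 → posterior Gamma(32, 35/4)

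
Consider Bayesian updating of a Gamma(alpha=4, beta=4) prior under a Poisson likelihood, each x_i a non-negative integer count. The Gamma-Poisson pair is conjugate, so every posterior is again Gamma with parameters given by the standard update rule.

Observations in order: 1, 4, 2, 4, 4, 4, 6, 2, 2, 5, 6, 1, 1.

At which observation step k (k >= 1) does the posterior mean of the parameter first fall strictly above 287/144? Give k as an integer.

k = 5

obs 1: x=1 → posterior Gamma(5, 5)
obs 2: x=4 → posterior Gamma(9, 6)
obs 3: x=2 → posterior Gamma(11, 7)
obs 4: x=4 → posterior Gamma(15, 8)
obs 5: x=4 → posterior Gamma(19, 9)
obs 6: x=4 → posterior Gamma(23, 10)
obs 7: x=6 → posterior Gamma(29, 11)
obs 8: x=2 → posterior Gamma(31, 12)
obs 9: x=2 → posterior Gamma(33, 13)
obs 10: x=5 → posterior Gamma(38, 14)
obs 11: x=6 → posterior Gamma(44, 15)
obs 12: x=1 → posterior Gamma(45, 16)
obs 13: x=1 → posterior Gamma(46, 17)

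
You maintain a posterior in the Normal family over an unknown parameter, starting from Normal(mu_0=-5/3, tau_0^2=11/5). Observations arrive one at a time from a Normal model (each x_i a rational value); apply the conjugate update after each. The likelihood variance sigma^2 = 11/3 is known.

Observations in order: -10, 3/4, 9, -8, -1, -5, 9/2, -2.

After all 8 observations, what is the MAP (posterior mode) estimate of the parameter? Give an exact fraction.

obs 1: x=-10 → posterior Normal(-115/24, 11/8)
obs 2: x=3/4 → posterior Normal(-433/132, 1)
obs 3: x=9 → posterior Normal(-109/168, 11/14)
obs 4: x=-8 → posterior Normal(-397/204, 11/17)
obs 5: x=-1 → posterior Normal(-433/240, 11/20)
obs 6: x=-5 → posterior Normal(-613/276, 11/23)
obs 7: x=9/2 → posterior Normal(-451/312, 11/26)
obs 8: x=-2 → posterior Normal(-523/348, 11/29)

-523/348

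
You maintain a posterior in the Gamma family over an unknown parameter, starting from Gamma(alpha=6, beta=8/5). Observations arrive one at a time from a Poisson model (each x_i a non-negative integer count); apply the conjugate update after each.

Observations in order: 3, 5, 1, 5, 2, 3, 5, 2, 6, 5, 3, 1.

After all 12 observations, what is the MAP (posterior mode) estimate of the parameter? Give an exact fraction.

115/34

obs 1: x=3 → posterior Gamma(9, 13/5)
obs 2: x=5 → posterior Gamma(14, 18/5)
obs 3: x=1 → posterior Gamma(15, 23/5)
obs 4: x=5 → posterior Gamma(20, 28/5)
obs 5: x=2 → posterior Gamma(22, 33/5)
obs 6: x=3 → posterior Gamma(25, 38/5)
obs 7: x=5 → posterior Gamma(30, 43/5)
obs 8: x=2 → posterior Gamma(32, 48/5)
obs 9: x=6 → posterior Gamma(38, 53/5)
obs 10: x=5 → posterior Gamma(43, 58/5)
obs 11: x=3 → posterior Gamma(46, 63/5)
obs 12: x=1 → posterior Gamma(47, 68/5)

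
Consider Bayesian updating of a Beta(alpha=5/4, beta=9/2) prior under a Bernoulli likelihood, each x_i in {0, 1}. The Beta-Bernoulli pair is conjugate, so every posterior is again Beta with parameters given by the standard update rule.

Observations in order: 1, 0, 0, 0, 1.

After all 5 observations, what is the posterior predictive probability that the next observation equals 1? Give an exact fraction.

obs 1: x=1 → posterior Beta(9/4, 9/2)
obs 2: x=0 → posterior Beta(9/4, 11/2)
obs 3: x=0 → posterior Beta(9/4, 13/2)
obs 4: x=0 → posterior Beta(9/4, 15/2)
obs 5: x=1 → posterior Beta(13/4, 15/2)

13/43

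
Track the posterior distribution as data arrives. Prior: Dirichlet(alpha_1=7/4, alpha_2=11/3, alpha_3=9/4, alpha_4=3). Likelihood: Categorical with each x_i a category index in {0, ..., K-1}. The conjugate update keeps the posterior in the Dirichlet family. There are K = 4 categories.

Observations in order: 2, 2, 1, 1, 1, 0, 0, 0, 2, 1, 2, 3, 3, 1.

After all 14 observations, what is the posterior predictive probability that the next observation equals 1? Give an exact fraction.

13/37

obs 1: x=2 → posterior Dirichlet(7/4, 11/3, 13/4, 3)
obs 2: x=2 → posterior Dirichlet(7/4, 11/3, 17/4, 3)
obs 3: x=1 → posterior Dirichlet(7/4, 14/3, 17/4, 3)
obs 4: x=1 → posterior Dirichlet(7/4, 17/3, 17/4, 3)
obs 5: x=1 → posterior Dirichlet(7/4, 20/3, 17/4, 3)
obs 6: x=0 → posterior Dirichlet(11/4, 20/3, 17/4, 3)
obs 7: x=0 → posterior Dirichlet(15/4, 20/3, 17/4, 3)
obs 8: x=0 → posterior Dirichlet(19/4, 20/3, 17/4, 3)
obs 9: x=2 → posterior Dirichlet(19/4, 20/3, 21/4, 3)
obs 10: x=1 → posterior Dirichlet(19/4, 23/3, 21/4, 3)
obs 11: x=2 → posterior Dirichlet(19/4, 23/3, 25/4, 3)
obs 12: x=3 → posterior Dirichlet(19/4, 23/3, 25/4, 4)
obs 13: x=3 → posterior Dirichlet(19/4, 23/3, 25/4, 5)
obs 14: x=1 → posterior Dirichlet(19/4, 26/3, 25/4, 5)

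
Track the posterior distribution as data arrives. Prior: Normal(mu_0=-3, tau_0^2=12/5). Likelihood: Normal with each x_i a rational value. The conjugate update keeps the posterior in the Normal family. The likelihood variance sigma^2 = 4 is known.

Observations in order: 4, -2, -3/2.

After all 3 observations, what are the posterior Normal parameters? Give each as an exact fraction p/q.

mu_0=-27/28, tau_0^2=6/7

obs 1: x=4 → posterior Normal(-3/8, 3/2)
obs 2: x=-2 → posterior Normal(-9/11, 12/11)
obs 3: x=-3/2 → posterior Normal(-27/28, 6/7)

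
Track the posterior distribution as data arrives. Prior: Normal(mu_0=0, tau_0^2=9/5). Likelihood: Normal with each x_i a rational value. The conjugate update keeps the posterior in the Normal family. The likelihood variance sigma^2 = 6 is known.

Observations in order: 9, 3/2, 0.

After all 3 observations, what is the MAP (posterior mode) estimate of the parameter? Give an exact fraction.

obs 1: x=9 → posterior Normal(27/13, 18/13)
obs 2: x=3/2 → posterior Normal(63/32, 9/8)
obs 3: x=0 → posterior Normal(63/38, 18/19)

63/38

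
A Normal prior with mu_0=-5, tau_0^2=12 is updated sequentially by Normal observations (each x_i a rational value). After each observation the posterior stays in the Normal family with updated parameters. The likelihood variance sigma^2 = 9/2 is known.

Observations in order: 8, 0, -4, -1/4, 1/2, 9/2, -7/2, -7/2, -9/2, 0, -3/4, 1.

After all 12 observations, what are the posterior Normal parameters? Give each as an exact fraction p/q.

obs 1: x=8 → posterior Normal(49/11, 36/11)
obs 2: x=0 → posterior Normal(49/19, 36/19)
obs 3: x=-4 → posterior Normal(17/27, 4/3)
obs 4: x=-1/4 → posterior Normal(3/7, 36/35)
obs 5: x=1/2 → posterior Normal(19/43, 36/43)
obs 6: x=9/2 → posterior Normal(55/51, 12/17)
obs 7: x=-7/2 → posterior Normal(27/59, 36/59)
obs 8: x=-7/2 → posterior Normal(-1/67, 36/67)
obs 9: x=-9/2 → posterior Normal(-37/75, 12/25)
obs 10: x=0 → posterior Normal(-37/83, 36/83)
obs 11: x=-3/4 → posterior Normal(-43/91, 36/91)
obs 12: x=1 → posterior Normal(-35/99, 4/11)

mu_0=-35/99, tau_0^2=4/11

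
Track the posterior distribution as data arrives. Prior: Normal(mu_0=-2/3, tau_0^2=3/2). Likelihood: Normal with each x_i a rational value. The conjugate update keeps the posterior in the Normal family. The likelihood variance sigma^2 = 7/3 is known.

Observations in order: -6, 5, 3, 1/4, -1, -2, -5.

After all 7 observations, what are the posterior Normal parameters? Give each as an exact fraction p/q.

mu_0=-733/924, tau_0^2=3/11

obs 1: x=-6 → posterior Normal(-190/69, 21/23)
obs 2: x=5 → posterior Normal(-55/96, 21/32)
obs 3: x=3 → posterior Normal(26/123, 21/41)
obs 4: x=1/4 → posterior Normal(131/600, 21/50)
obs 5: x=-1 → posterior Normal(23/708, 21/59)
obs 6: x=-2 → posterior Normal(-193/816, 21/68)
obs 7: x=-5 → posterior Normal(-733/924, 3/11)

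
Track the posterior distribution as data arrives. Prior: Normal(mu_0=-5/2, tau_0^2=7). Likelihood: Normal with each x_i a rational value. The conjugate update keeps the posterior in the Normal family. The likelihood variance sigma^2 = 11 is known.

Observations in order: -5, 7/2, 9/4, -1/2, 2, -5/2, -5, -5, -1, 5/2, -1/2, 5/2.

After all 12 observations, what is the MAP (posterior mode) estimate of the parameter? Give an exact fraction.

obs 1: x=-5 → posterior Normal(-125/36, 77/18)
obs 2: x=7/2 → posterior Normal(-38/25, 77/25)
obs 3: x=9/4 → posterior Normal(-89/128, 77/32)
obs 4: x=-1/2 → posterior Normal(-103/156, 77/39)
obs 5: x=2 → posterior Normal(-47/184, 77/46)
obs 6: x=-5/2 → posterior Normal(-117/212, 77/53)
obs 7: x=-5 → posterior Normal(-257/240, 77/60)
obs 8: x=-5 → posterior Normal(-397/268, 77/67)
obs 9: x=-1 → posterior Normal(-425/296, 77/74)
obs 10: x=5/2 → posterior Normal(-355/324, 77/81)
obs 11: x=-1/2 → posterior Normal(-369/352, 7/8)
obs 12: x=5/2 → posterior Normal(-299/380, 77/95)

-299/380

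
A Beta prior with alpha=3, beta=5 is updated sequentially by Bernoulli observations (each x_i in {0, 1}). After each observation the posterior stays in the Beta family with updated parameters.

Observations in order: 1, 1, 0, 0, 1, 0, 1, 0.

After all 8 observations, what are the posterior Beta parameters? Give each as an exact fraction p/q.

obs 1: x=1 → posterior Beta(4, 5)
obs 2: x=1 → posterior Beta(5, 5)
obs 3: x=0 → posterior Beta(5, 6)
obs 4: x=0 → posterior Beta(5, 7)
obs 5: x=1 → posterior Beta(6, 7)
obs 6: x=0 → posterior Beta(6, 8)
obs 7: x=1 → posterior Beta(7, 8)
obs 8: x=0 → posterior Beta(7, 9)

alpha=7, beta=9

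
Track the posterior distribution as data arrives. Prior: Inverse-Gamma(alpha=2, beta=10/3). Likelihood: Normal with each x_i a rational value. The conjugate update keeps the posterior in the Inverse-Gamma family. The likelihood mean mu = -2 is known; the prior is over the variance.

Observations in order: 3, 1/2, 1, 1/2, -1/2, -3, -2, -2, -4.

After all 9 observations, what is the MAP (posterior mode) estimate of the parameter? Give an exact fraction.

145/36

obs 1: x=3 → posterior Inverse-Gamma(5/2, 95/6)
obs 2: x=1/2 → posterior Inverse-Gamma(3, 455/24)
obs 3: x=1 → posterior Inverse-Gamma(7/2, 563/24)
obs 4: x=1/2 → posterior Inverse-Gamma(4, 319/12)
obs 5: x=-1/2 → posterior Inverse-Gamma(9/2, 665/24)
obs 6: x=-3 → posterior Inverse-Gamma(5, 677/24)
obs 7: x=-2 → posterior Inverse-Gamma(11/2, 677/24)
obs 8: x=-2 → posterior Inverse-Gamma(6, 677/24)
obs 9: x=-4 → posterior Inverse-Gamma(13/2, 725/24)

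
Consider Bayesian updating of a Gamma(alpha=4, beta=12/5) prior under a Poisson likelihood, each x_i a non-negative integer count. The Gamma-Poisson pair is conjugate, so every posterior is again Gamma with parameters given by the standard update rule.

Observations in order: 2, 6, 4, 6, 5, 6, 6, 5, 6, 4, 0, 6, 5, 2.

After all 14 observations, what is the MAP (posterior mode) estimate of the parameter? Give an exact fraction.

165/41

obs 1: x=2 → posterior Gamma(6, 17/5)
obs 2: x=6 → posterior Gamma(12, 22/5)
obs 3: x=4 → posterior Gamma(16, 27/5)
obs 4: x=6 → posterior Gamma(22, 32/5)
obs 5: x=5 → posterior Gamma(27, 37/5)
obs 6: x=6 → posterior Gamma(33, 42/5)
obs 7: x=6 → posterior Gamma(39, 47/5)
obs 8: x=5 → posterior Gamma(44, 52/5)
obs 9: x=6 → posterior Gamma(50, 57/5)
obs 10: x=4 → posterior Gamma(54, 62/5)
obs 11: x=0 → posterior Gamma(54, 67/5)
obs 12: x=6 → posterior Gamma(60, 72/5)
obs 13: x=5 → posterior Gamma(65, 77/5)
obs 14: x=2 → posterior Gamma(67, 82/5)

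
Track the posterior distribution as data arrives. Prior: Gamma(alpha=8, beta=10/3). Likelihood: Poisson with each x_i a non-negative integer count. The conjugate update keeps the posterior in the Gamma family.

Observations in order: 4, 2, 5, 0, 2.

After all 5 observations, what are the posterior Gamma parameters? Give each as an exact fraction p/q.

obs 1: x=4 → posterior Gamma(12, 13/3)
obs 2: x=2 → posterior Gamma(14, 16/3)
obs 3: x=5 → posterior Gamma(19, 19/3)
obs 4: x=0 → posterior Gamma(19, 22/3)
obs 5: x=2 → posterior Gamma(21, 25/3)

alpha=21, beta=25/3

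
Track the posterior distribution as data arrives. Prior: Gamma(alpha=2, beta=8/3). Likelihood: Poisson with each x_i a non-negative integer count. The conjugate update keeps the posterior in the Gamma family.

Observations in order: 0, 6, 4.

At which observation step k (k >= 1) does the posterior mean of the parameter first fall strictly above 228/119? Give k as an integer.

obs 1: x=0 → posterior Gamma(2, 11/3)
obs 2: x=6 → posterior Gamma(8, 14/3)
obs 3: x=4 → posterior Gamma(12, 17/3)

k = 3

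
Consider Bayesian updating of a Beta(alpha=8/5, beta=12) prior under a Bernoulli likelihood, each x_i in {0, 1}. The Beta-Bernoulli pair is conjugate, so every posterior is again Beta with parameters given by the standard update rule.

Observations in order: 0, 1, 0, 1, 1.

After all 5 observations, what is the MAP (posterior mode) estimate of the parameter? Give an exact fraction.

18/83

obs 1: x=0 → posterior Beta(8/5, 13)
obs 2: x=1 → posterior Beta(13/5, 13)
obs 3: x=0 → posterior Beta(13/5, 14)
obs 4: x=1 → posterior Beta(18/5, 14)
obs 5: x=1 → posterior Beta(23/5, 14)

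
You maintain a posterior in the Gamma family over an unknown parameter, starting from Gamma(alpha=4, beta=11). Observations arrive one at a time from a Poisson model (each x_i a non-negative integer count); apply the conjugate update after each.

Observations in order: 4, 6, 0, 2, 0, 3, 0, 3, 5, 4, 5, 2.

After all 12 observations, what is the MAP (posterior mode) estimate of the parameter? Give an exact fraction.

obs 1: x=4 → posterior Gamma(8, 12)
obs 2: x=6 → posterior Gamma(14, 13)
obs 3: x=0 → posterior Gamma(14, 14)
obs 4: x=2 → posterior Gamma(16, 15)
obs 5: x=0 → posterior Gamma(16, 16)
obs 6: x=3 → posterior Gamma(19, 17)
obs 7: x=0 → posterior Gamma(19, 18)
obs 8: x=3 → posterior Gamma(22, 19)
obs 9: x=5 → posterior Gamma(27, 20)
obs 10: x=4 → posterior Gamma(31, 21)
obs 11: x=5 → posterior Gamma(36, 22)
obs 12: x=2 → posterior Gamma(38, 23)

37/23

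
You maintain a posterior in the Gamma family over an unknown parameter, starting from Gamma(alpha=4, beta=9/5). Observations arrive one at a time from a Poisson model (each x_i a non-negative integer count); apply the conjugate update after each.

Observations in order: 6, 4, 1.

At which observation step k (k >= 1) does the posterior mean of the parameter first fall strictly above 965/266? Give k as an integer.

obs 1: x=6 → posterior Gamma(10, 14/5)
obs 2: x=4 → posterior Gamma(14, 19/5)
obs 3: x=1 → posterior Gamma(15, 24/5)

k = 2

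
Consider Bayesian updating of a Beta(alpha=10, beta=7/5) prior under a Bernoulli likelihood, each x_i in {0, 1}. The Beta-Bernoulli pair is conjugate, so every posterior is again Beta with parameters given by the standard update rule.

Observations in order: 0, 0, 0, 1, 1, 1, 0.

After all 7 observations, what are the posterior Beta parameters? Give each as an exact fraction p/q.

obs 1: x=0 → posterior Beta(10, 12/5)
obs 2: x=0 → posterior Beta(10, 17/5)
obs 3: x=0 → posterior Beta(10, 22/5)
obs 4: x=1 → posterior Beta(11, 22/5)
obs 5: x=1 → posterior Beta(12, 22/5)
obs 6: x=1 → posterior Beta(13, 22/5)
obs 7: x=0 → posterior Beta(13, 27/5)

alpha=13, beta=27/5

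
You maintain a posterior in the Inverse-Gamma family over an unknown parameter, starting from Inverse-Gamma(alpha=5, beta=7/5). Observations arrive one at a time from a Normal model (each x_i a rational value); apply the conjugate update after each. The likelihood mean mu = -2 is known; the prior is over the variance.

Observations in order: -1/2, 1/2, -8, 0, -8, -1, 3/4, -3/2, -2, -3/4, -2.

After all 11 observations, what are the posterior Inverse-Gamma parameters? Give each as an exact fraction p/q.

alpha=21/2, beta=3907/80

obs 1: x=-1/2 → posterior Inverse-Gamma(11/2, 101/40)
obs 2: x=1/2 → posterior Inverse-Gamma(6, 113/20)
obs 3: x=-8 → posterior Inverse-Gamma(13/2, 473/20)
obs 4: x=0 → posterior Inverse-Gamma(7, 513/20)
obs 5: x=-8 → posterior Inverse-Gamma(15/2, 873/20)
obs 6: x=-1 → posterior Inverse-Gamma(8, 883/20)
obs 7: x=3/4 → posterior Inverse-Gamma(17/2, 7669/160)
obs 8: x=-3/2 → posterior Inverse-Gamma(9, 7689/160)
obs 9: x=-2 → posterior Inverse-Gamma(19/2, 7689/160)
obs 10: x=-3/4 → posterior Inverse-Gamma(10, 3907/80)
obs 11: x=-2 → posterior Inverse-Gamma(21/2, 3907/80)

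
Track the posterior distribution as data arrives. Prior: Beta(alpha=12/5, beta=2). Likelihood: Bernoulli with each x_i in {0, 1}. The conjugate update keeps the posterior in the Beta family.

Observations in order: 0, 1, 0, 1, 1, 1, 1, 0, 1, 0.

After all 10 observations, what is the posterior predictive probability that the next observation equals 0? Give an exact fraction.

obs 1: x=0 → posterior Beta(12/5, 3)
obs 2: x=1 → posterior Beta(17/5, 3)
obs 3: x=0 → posterior Beta(17/5, 4)
obs 4: x=1 → posterior Beta(22/5, 4)
obs 5: x=1 → posterior Beta(27/5, 4)
obs 6: x=1 → posterior Beta(32/5, 4)
obs 7: x=1 → posterior Beta(37/5, 4)
obs 8: x=0 → posterior Beta(37/5, 5)
obs 9: x=1 → posterior Beta(42/5, 5)
obs 10: x=0 → posterior Beta(42/5, 6)

5/12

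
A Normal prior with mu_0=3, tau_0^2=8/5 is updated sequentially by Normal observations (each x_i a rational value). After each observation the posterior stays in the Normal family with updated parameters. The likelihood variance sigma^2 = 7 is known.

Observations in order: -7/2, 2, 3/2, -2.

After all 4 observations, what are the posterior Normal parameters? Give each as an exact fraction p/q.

mu_0=89/67, tau_0^2=56/67

obs 1: x=-7/2 → posterior Normal(77/43, 56/43)
obs 2: x=2 → posterior Normal(31/17, 56/51)
obs 3: x=3/2 → posterior Normal(105/59, 56/59)
obs 4: x=-2 → posterior Normal(89/67, 56/67)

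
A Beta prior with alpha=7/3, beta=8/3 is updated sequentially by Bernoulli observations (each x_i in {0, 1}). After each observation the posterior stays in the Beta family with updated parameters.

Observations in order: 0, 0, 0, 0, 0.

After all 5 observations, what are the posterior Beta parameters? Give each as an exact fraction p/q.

alpha=7/3, beta=23/3

obs 1: x=0 → posterior Beta(7/3, 11/3)
obs 2: x=0 → posterior Beta(7/3, 14/3)
obs 3: x=0 → posterior Beta(7/3, 17/3)
obs 4: x=0 → posterior Beta(7/3, 20/3)
obs 5: x=0 → posterior Beta(7/3, 23/3)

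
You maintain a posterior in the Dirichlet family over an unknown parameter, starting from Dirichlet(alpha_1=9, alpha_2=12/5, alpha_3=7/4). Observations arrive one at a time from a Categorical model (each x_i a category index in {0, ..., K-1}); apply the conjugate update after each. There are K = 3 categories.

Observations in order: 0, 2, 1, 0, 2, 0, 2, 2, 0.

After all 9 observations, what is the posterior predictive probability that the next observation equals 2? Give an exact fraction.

obs 1: x=0 → posterior Dirichlet(10, 12/5, 7/4)
obs 2: x=2 → posterior Dirichlet(10, 12/5, 11/4)
obs 3: x=1 → posterior Dirichlet(10, 17/5, 11/4)
obs 4: x=0 → posterior Dirichlet(11, 17/5, 11/4)
obs 5: x=2 → posterior Dirichlet(11, 17/5, 15/4)
obs 6: x=0 → posterior Dirichlet(12, 17/5, 15/4)
obs 7: x=2 → posterior Dirichlet(12, 17/5, 19/4)
obs 8: x=2 → posterior Dirichlet(12, 17/5, 23/4)
obs 9: x=0 → posterior Dirichlet(13, 17/5, 23/4)

115/443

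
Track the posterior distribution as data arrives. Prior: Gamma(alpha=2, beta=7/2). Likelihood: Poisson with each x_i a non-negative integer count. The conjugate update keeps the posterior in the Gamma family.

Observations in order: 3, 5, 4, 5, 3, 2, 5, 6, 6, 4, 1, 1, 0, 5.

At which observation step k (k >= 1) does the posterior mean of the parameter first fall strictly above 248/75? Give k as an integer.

k = 10

obs 1: x=3 → posterior Gamma(5, 9/2)
obs 2: x=5 → posterior Gamma(10, 11/2)
obs 3: x=4 → posterior Gamma(14, 13/2)
obs 4: x=5 → posterior Gamma(19, 15/2)
obs 5: x=3 → posterior Gamma(22, 17/2)
obs 6: x=2 → posterior Gamma(24, 19/2)
obs 7: x=5 → posterior Gamma(29, 21/2)
obs 8: x=6 → posterior Gamma(35, 23/2)
obs 9: x=6 → posterior Gamma(41, 25/2)
obs 10: x=4 → posterior Gamma(45, 27/2)
obs 11: x=1 → posterior Gamma(46, 29/2)
obs 12: x=1 → posterior Gamma(47, 31/2)
obs 13: x=0 → posterior Gamma(47, 33/2)
obs 14: x=5 → posterior Gamma(52, 35/2)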